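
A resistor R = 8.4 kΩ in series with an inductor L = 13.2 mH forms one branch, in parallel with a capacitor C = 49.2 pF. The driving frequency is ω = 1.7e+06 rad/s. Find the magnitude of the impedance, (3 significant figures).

21300 Ω

X_L = ωL = 22400 Ω
X_C = 1/(ωC) = 12000 Ω
Branch 1 (R+jX_L): Z₁ = 8400 + j22400 Ω, |Z₁| = 24000 Ω
Branch 2 (−jX_C): Z₂ = −j12000 Ω
Parallel: Z = Z₁Z₂/(Z₁+Z₂), |Z| = 21300 Ω, ∠Z = -71.8°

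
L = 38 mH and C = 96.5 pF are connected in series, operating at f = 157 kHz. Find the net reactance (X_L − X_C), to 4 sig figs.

26980 Ω

ω = 2πf = 986500 rad/s
X_L = ωL = 37490 Ω
X_C = 1/(ωC) = 10500 Ω
X = 37490 − 10500 = 26980 Ω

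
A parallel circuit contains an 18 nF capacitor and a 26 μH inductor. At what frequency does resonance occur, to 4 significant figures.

232.6 kHz

ω₀ = 1/√(LC) = 1/√(2.6e-05 × 1.8e-08) = 1.462e+06 rad/s
f₀ = ω₀/(2π) = 232.6 kHz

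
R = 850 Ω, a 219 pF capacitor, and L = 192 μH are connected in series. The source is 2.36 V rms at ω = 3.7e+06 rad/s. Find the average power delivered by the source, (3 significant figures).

X_L = ωL = 710 Ω
X_C = 1/(ωC) = 1230 Ω
Net reactance X = X_L − X_C = -524 Ω
Z = 850 − j524 Ω
|Z| = √(850² + 524²) = 998 Ω
∠Z = arctan(-524/850) = -31.6°
I = V/|Z| = 2.36 mA
P = VI cos φ = 2.36 × 0.00236 × cos(-31.6°) = 4.75 mW

4.75 mW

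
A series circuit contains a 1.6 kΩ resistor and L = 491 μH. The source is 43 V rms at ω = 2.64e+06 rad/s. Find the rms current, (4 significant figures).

20.88 mA

X_L = ωL = 1296 Ω
Z = 1600 + j1296 Ω
|Z| = √(1600² + 1296²) = 2059 Ω
I = V/|Z| = 43/2059 = 20.88 mA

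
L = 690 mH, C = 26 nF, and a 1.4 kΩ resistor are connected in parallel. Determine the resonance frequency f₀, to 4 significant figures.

ω₀ = 1/√(LC) = 1/√(0.69 × 2.6e-08) = 7466 rad/s
f₀ = ω₀/(2π) = 1.188 kHz

1.188 kHz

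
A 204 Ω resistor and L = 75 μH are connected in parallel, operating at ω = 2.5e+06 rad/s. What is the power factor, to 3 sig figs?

0.677

X_L = ωL = 187 Ω
Parallel: admittances add. Y = 1/R + 1/(jωL)
Y = (0.00490 − j0.00533) S
|Y| = 0.00724 S → |Z| = 1/|Y| = 138 Ω, ∠Z = −∠Y = 47.4°
cos φ = cos(47.4°) = 0.677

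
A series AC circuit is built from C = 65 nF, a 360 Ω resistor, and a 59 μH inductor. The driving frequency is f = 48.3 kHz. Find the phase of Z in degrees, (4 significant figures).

ω = 2πf = 303500 rad/s
X_L = ωL = 17.91 Ω
X_C = 1/(ωC) = 50.69 Ω
Net reactance X = X_L − X_C = -32.79 Ω
Z = 360.0 − j32.79 Ω
|Z| = √(360.0² + 32.79²) = 361.5 Ω
∠Z = arctan(-32.79/360.0) = -5.204°

-5.204°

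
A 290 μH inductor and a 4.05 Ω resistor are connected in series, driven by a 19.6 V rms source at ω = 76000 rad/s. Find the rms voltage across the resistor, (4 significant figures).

3.542 V

X_L = ωL = 22.04 Ω
Z = 4.050 + j22.04 Ω
|Z| = √(4.050² + 22.04²) = 22.41 Ω
I = V/|Z| = 874.6 mA
V_R = I·|Z_R| = 0.8746 × 4.050 = 3.542 V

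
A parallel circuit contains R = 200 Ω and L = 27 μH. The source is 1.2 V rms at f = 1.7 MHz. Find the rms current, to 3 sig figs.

7.30 mA

ω = 2πf = 1.068e+07 rad/s
X_L = ωL = 288 Ω
Parallel: admittances add. Y = 1/R + 1/(jωL)
Y = (0.00500 − j0.00347) S
|Y| = 0.00608 S → |Z| = 1/|Y| = 164 Ω, ∠Z = −∠Y = 34.7°
I = V/|Z| = 1.2/164 = 7.30 mA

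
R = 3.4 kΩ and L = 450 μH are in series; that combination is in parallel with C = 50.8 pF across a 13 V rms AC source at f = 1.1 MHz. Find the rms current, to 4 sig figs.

3.378 mA

ω = 2πf = 6.912e+06 rad/s
X_L = ωL = 3110 Ω
X_C = 1/(ωC) = 2848 Ω
Branch 1 (R+jX_L): Z₁ = 3400 + j3110 Ω, |Z₁| = 4608 Ω
Branch 2 (−jX_C): Z₂ = −j2848 Ω
Parallel: Z = Z₁Z₂/(Z₁+Z₂), |Z| = 3849 Ω, ∠Z = -51.96°
I = V/|Z| = 13/3849 = 3.378 mA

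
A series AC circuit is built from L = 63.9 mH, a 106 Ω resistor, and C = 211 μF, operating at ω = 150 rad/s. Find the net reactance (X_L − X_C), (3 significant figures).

-22.0 Ω

X_L = ωL = 9.58 Ω
X_C = 1/(ωC) = 31.6 Ω
X = 9.58 − 31.6 = -22.0 Ω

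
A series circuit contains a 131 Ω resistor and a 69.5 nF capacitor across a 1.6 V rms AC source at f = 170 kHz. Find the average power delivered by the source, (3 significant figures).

ω = 2πf = 1.068e+06 rad/s
X_C = 1/(ωC) = 13.5 Ω
Z = 131 − j13.5 Ω
|Z| = √(131² + 13.5²) = 132 Ω
∠Z = arctan(-13.5/131) = -5.87°
I = V/|Z| = 12.1 mA
P = VI cos φ = 1.6 × 0.0121 × cos(-5.87°) = 19.3 mW

19.3 mW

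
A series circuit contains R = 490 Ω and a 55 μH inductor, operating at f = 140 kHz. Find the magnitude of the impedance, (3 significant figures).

ω = 2πf = 879600 rad/s
X_L = ωL = 48.4 Ω
Z = 490 + j48.4 Ω
|Z| = √(490² + 48.4²) = 492 Ω

492 Ω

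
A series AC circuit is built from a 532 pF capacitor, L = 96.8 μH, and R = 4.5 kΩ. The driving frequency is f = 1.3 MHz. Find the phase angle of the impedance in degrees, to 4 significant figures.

ω = 2πf = 8.168e+06 rad/s
X_L = ωL = 790.7 Ω
X_C = 1/(ωC) = 230.1 Ω
Net reactance X = X_L − X_C = 560.6 Ω
Z = 4500 + j560.6 Ω
|Z| = √(4500² + 560.6²) = 4535 Ω
∠Z = arctan(560.6/4500) = 7.101°

7.101°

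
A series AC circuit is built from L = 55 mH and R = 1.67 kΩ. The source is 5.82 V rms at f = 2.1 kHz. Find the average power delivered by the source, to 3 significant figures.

17.1 mW

ω = 2πf = 13190 rad/s
X_L = ωL = 726 Ω
Z = 1670 + j726 Ω
|Z| = √(1670² + 726²) = 1820 Ω
∠Z = arctan(726/1670) = 23.5°
I = V/|Z| = 3.20 mA
P = VI cos φ = 5.82 × 0.00320 × cos(23.5°) = 17.1 mW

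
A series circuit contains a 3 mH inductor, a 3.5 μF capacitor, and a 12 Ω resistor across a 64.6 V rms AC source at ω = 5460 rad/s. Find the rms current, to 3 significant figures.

X_L = ωL = 16.4 Ω
X_C = 1/(ωC) = 52.3 Ω
Net reactance X = X_L − X_C = -35.9 Ω
Z = 12.0 − j35.9 Ω
|Z| = √(12.0² + 35.9²) = 37.9 Ω
I = V/|Z| = 64.6/37.9 = 1.70 A

1.70 A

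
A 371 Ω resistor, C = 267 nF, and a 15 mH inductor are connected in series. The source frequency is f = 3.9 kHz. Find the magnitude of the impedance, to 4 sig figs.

428.7 Ω

ω = 2πf = 24500 rad/s
X_L = ωL = 367.6 Ω
X_C = 1/(ωC) = 152.8 Ω
Net reactance X = X_L − X_C = 214.7 Ω
Z = 371.0 + j214.7 Ω
|Z| = √(371.0² + 214.7²) = 428.7 Ω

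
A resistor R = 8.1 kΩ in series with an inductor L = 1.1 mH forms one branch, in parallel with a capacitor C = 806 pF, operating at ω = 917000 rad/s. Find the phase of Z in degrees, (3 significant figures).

X_L = ωL = 1010 Ω
X_C = 1/(ωC) = 1350 Ω
Branch 1 (R+jX_L): Z₁ = 8100 + j1010 Ω, |Z₁| = 8160 Ω
Branch 2 (−jX_C): Z₂ = −j1350 Ω
Parallel: Z = Z₁Z₂/(Z₁+Z₂), |Z| = 1360 Ω, ∠Z = -80.5°

-80.5°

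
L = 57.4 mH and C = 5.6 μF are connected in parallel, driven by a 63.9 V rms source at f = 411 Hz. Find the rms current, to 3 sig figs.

493 mA

ω = 2πf = 2582 rad/s
X_L = ωL = 148 Ω
X_C = 1/(ωC) = 69.1 Ω
Parallel: admittances add. Y = 1/(jωL) + jωC
Y = (0 + j0.00772) S
|Y| = 0.00772 S → |Z| = 1/|Y| = 130 Ω, ∠Z = −∠Y = -90.0°
I = V/|Z| = 63.9/130 = 493 mA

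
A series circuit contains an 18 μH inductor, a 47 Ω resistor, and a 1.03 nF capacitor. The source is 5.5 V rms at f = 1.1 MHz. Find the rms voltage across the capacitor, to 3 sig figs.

15.6 V

ω = 2πf = 6.912e+06 rad/s
X_L = ωL = 124 Ω
X_C = 1/(ωC) = 140 Ω
Net reactance X = X_L − X_C = -16.1 Ω
Z = 47.0 − j16.1 Ω
|Z| = √(47.0² + 16.1²) = 49.7 Ω
I = V/|Z| = 111 mA
V_C = I·|Z_C| = 0.111 × 140 = 15.6 V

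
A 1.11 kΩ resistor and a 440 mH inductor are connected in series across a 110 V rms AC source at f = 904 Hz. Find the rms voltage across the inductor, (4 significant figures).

ω = 2πf = 5680 rad/s
X_L = ωL = 2499 Ω
Z = 1110 + j2499 Ω
|Z| = √(1110² + 2499²) = 2735 Ω
I = V/|Z| = 40.23 mA
V_L = I·|Z_L| = 0.04023 × 2499 = 100.5 V

100.5 V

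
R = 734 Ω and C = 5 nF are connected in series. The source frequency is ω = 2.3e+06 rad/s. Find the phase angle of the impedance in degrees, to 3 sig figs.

-6.76°

X_C = 1/(ωC) = 87.0 Ω
Z = 734 − j87.0 Ω
|Z| = √(734² + 87.0²) = 739 Ω
∠Z = arctan(-87.0/734) = -6.76°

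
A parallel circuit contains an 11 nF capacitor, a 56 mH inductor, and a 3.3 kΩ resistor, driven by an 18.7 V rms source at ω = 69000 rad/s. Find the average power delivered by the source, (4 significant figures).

X_L = ωL = 3864 Ω
X_C = 1/(ωC) = 1318 Ω
Parallel: admittances add. Y = 1/R + 1/(jωL) + jωC
Y = (0.0003030 + j0.0005002) S
|Y| = 0.0005848 S → |Z| = 1/|Y| = 1710 Ω, ∠Z = −∠Y = -58.79°
I = V/|Z| = 10.94 mA
P = VI cos φ = 18.7 × 0.01094 × cos(-58.79°) = 106.0 mW

106.0 mW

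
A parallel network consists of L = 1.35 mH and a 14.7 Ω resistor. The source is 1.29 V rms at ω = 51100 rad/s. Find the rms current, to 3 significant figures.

X_L = ωL = 69.0 Ω
Parallel: admittances add. Y = 1/R + 1/(jωL)
Y = (0.0680 − j0.0145) S
|Y| = 0.0696 S → |Z| = 1/|Y| = 14.4 Ω, ∠Z = −∠Y = 12.0°
I = V/|Z| = 1.29/14.4 = 89.7 mA

89.7 mA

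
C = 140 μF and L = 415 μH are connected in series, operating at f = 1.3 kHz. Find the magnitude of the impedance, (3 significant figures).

ω = 2πf = 8168 rad/s
X_L = ωL = 3.39 Ω
X_C = 1/(ωC) = 0.874 Ω
Net reactance X = X_L − X_C = 2.52 Ω
Z = j2.52 Ω
|Z| = √(0² + 2.52²) = 2.52 Ω

2.52 Ω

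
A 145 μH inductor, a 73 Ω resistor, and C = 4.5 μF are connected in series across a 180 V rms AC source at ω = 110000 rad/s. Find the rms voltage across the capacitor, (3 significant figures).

X_L = ωL = 15.9 Ω
X_C = 1/(ωC) = 2.02 Ω
Net reactance X = X_L − X_C = 13.9 Ω
Z = 73.0 + j13.9 Ω
|Z| = √(73.0² + 13.9²) = 74.3 Ω
I = V/|Z| = 2.42 A
V_C = I·|Z_C| = 2.42 × 2.02 = 4.89 V

4.89 V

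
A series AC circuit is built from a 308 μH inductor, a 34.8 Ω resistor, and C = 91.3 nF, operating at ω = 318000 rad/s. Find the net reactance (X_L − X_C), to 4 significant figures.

X_L = ωL = 97.94 Ω
X_C = 1/(ωC) = 34.44 Ω
X = 97.94 − 34.44 = 63.50 Ω

63.50 Ω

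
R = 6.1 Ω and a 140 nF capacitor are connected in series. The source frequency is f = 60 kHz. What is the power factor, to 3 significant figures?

ω = 2πf = 377000 rad/s
X_C = 1/(ωC) = 18.9 Ω
Z = 6.10 − j18.9 Ω
|Z| = √(6.10² + 18.9²) = 19.9 Ω
∠Z = arctan(-18.9/6.10) = -72.2°
cos φ = cos(-72.2°) = 0.306

0.306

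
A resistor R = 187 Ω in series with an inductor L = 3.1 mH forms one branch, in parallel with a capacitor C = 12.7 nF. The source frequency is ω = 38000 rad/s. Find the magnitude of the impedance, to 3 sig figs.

233 Ω

X_L = ωL = 118 Ω
X_C = 1/(ωC) = 2070 Ω
Branch 1 (R+jX_L): Z₁ = 187 + j118 Ω, |Z₁| = 221 Ω
Branch 2 (−jX_C): Z₂ = −j2070 Ω
Parallel: Z = Z₁Z₂/(Z₁+Z₂), |Z| = 233 Ω, ∠Z = 26.7°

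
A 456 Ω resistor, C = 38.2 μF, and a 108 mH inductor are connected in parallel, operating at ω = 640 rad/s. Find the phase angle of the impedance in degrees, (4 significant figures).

-77.61°

X_L = ωL = 69.12 Ω
X_C = 1/(ωC) = 40.90 Ω
Parallel: admittances add. Y = 1/R + 1/(jωL) + jωC
Y = (0.002193 + j0.009980) S
|Y| = 0.01022 S → |Z| = 1/|Y| = 97.86 Ω, ∠Z = −∠Y = -77.61°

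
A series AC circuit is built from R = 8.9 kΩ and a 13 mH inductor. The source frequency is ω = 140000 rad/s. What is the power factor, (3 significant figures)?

0.980

X_L = ωL = 1820 Ω
Z = 8900 + j1820 Ω
|Z| = √(8900² + 1820²) = 9080 Ω
∠Z = arctan(1820/8900) = 11.6°
cos φ = cos(11.6°) = 0.980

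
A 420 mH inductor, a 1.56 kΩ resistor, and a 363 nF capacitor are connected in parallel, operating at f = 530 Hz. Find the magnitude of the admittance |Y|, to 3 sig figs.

ω = 2πf = 3330 rad/s
X_L = ωL = 1400 Ω
X_C = 1/(ωC) = 827 Ω
Parallel: admittances add. Y = 1/R + 1/(jωL) + jωC
Y = (0.000641 + j0.000494) S
|Y| = 0.000809 S → |Z| = 1/|Y| = 1240 Ω, ∠Z = −∠Y = -37.6°

809 μS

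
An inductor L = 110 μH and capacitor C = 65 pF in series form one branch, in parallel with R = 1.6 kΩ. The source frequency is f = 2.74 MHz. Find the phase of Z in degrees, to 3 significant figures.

ω = 2πf = 1.722e+07 rad/s
X_L = ωL = 1890 Ω
X_C = 1/(ωC) = 894 Ω
Branch 1: Z₁ = R = 1600 Ω
Branch 2 (series LC): Z₂ = j(X_L − X_C) = j1000 Ω
Parallel: Z = Z₁Z₂/(Z₁+Z₂), |Z| = 848 Ω, ∠Z = 58.0°

58.0°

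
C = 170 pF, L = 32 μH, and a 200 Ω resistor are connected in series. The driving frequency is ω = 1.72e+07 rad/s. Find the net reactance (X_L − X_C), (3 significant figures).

208 Ω

X_L = ωL = 550 Ω
X_C = 1/(ωC) = 342 Ω
X = 550 − 342 = 208 Ω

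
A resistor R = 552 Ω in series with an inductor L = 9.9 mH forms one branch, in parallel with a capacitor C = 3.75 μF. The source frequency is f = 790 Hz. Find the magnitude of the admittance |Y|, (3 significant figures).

ω = 2πf = 4964 rad/s
X_L = ωL = 49.1 Ω
X_C = 1/(ωC) = 53.7 Ω
Branch 1 (R+jX_L): Z₁ = 552 + j49.1 Ω, |Z₁| = 554 Ω
Branch 2 (−jX_C): Z₂ = −j53.7 Ω
Parallel: Z = Z₁Z₂/(Z₁+Z₂), |Z| = 53.9 Ω, ∠Z = -84.4°
|Y| = 1/|Z| = 18.5 mS

18.5 mS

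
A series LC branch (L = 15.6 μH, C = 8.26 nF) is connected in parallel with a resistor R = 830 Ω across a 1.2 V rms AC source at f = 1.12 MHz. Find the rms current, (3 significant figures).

ω = 2πf = 7.037e+06 rad/s
X_L = ωL = 110 Ω
X_C = 1/(ωC) = 17.2 Ω
Branch 1: Z₁ = R = 830 Ω
Branch 2 (series LC): Z₂ = j(X_L − X_C) = j92.6 Ω
Parallel: Z = Z₁Z₂/(Z₁+Z₂), |Z| = 92.0 Ω, ∠Z = 83.6°
I = V/|Z| = 1.2/92.0 = 13.0 mA

13.0 mA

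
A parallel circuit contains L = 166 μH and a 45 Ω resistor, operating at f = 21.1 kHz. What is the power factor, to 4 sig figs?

ω = 2πf = 132600 rad/s
X_L = ωL = 22.01 Ω
Parallel: admittances add. Y = 1/R + 1/(jωL)
Y = (0.02222 − j0.04544) S
|Y| = 0.05058 S → |Z| = 1/|Y| = 19.77 Ω, ∠Z = −∠Y = 63.94°
cos φ = cos(63.94°) = 0.4393

0.4393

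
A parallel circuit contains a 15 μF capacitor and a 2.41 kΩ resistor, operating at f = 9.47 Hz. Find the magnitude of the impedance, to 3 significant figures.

ω = 2πf = 59.50 rad/s
X_C = 1/(ωC) = 1120 Ω
Parallel: admittances add. Y = 1/R + jωC
Y = (0.000415 + j0.000893) S
|Y| = 0.000984 S → |Z| = 1/|Y| = 1020 Ω, ∠Z = −∠Y = -65.1°

1020 Ω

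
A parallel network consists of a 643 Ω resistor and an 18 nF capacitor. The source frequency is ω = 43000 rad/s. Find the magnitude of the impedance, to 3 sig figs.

576 Ω

X_C = 1/(ωC) = 1290 Ω
Parallel: admittances add. Y = 1/R + jωC
Y = (0.00156 + j0.000774) S
|Y| = 0.00174 S → |Z| = 1/|Y| = 576 Ω, ∠Z = −∠Y = -26.5°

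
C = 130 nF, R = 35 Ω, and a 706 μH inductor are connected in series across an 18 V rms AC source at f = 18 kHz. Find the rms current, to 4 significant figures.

487.2 mA

ω = 2πf = 113100 rad/s
X_L = ωL = 79.85 Ω
X_C = 1/(ωC) = 68.01 Ω
Net reactance X = X_L − X_C = 11.83 Ω
Z = 35.00 + j11.83 Ω
|Z| = √(35.00² + 11.83²) = 36.95 Ω
I = V/|Z| = 18/36.95 = 487.2 mA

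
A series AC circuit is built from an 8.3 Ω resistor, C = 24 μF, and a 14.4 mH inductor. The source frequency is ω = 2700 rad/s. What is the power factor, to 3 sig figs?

0.334

X_L = ωL = 38.9 Ω
X_C = 1/(ωC) = 15.4 Ω
Net reactance X = X_L − X_C = 23.4 Ω
Z = 8.30 + j23.4 Ω
|Z| = √(8.30² + 23.4²) = 24.9 Ω
∠Z = arctan(23.4/8.30) = 70.5°
cos φ = cos(70.5°) = 0.334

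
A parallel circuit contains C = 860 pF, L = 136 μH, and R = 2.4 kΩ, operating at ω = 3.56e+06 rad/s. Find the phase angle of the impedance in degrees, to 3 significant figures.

X_L = ωL = 484 Ω
X_C = 1/(ωC) = 327 Ω
Parallel: admittances add. Y = 1/R + 1/(jωL) + jωC
Y = (0.000417 + j0.000996) S
|Y| = 0.00108 S → |Z| = 1/|Y| = 926 Ω, ∠Z = −∠Y = -67.3°

-67.3°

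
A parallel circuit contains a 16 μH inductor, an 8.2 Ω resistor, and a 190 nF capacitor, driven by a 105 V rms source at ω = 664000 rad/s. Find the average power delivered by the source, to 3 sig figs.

X_L = ωL = 10.6 Ω
X_C = 1/(ωC) = 7.93 Ω
Parallel: admittances add. Y = 1/R + 1/(jωL) + jωC
Y = (0.122 + j0.0320) S
|Y| = 0.126 S → |Z| = 1/|Y| = 7.93 Ω, ∠Z = −∠Y = -14.7°
I = V/|Z| = 13.2 A
P = VI cos φ = 105 × 13.2 × cos(-14.7°) = 1.34 kW

1.34 kW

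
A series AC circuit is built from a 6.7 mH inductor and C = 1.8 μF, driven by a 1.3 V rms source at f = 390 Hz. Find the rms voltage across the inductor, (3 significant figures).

ω = 2πf = 2450 rad/s
X_L = ωL = 16.4 Ω
X_C = 1/(ωC) = 227 Ω
Net reactance X = X_L − X_C = -210 Ω
Z = − j210 Ω
|Z| = √(0² + 210²) = 210 Ω
I = V/|Z| = 6.18 mA
V_L = I·|Z_L| = 0.00618 × 16.4 = 0.101 V

0.101 V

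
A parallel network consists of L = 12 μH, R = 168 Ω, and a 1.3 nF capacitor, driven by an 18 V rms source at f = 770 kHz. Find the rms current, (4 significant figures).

ω = 2πf = 4.838e+06 rad/s
X_L = ωL = 58.06 Ω
X_C = 1/(ωC) = 159.0 Ω
Parallel: admittances add. Y = 1/R + 1/(jωL) + jωC
Y = (0.005952 − j0.01094) S
|Y| = 0.01245 S → |Z| = 1/|Y| = 80.32 Ω, ∠Z = −∠Y = 61.44°
I = V/|Z| = 18/80.32 = 224.1 mA

224.1 mA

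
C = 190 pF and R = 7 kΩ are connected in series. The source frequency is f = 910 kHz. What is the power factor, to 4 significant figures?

ω = 2πf = 5.718e+06 rad/s
X_C = 1/(ωC) = 920.5 Ω
Z = 7000 − j920.5 Ω
|Z| = √(7000² + 920.5²) = 7060 Ω
∠Z = arctan(-920.5/7000) = -7.491°
cos φ = cos(-7.491°) = 0.9915

0.9915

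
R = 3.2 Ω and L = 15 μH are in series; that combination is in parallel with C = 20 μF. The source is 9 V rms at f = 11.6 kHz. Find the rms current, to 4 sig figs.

12.51 A

ω = 2πf = 72880 rad/s
X_L = ωL = 1.093 Ω
X_C = 1/(ωC) = 0.6860 Ω
Branch 1 (R+jX_L): Z₁ = 3.200 + j1.093 Ω, |Z₁| = 3.382 Ω
Branch 2 (−jX_C): Z₂ = −j0.6860 Ω
Parallel: Z = Z₁Z₂/(Z₁+Z₂), |Z| = 0.7191 Ω, ∠Z = -78.39°
I = V/|Z| = 9/0.7191 = 12.51 A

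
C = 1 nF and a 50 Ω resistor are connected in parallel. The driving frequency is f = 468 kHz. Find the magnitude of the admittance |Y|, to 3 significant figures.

ω = 2πf = 2.941e+06 rad/s
X_C = 1/(ωC) = 340 Ω
Parallel: admittances add. Y = 1/R + jωC
Y = (0.0200 + j0.00294) S
|Y| = 0.0202 S → |Z| = 1/|Y| = 49.5 Ω, ∠Z = −∠Y = -8.36°

20.2 mS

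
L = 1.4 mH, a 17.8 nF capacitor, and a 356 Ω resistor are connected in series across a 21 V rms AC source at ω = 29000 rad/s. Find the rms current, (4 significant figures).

X_L = ωL = 40.60 Ω
X_C = 1/(ωC) = 1937 Ω
Net reactance X = X_L − X_C = -1897 Ω
Z = 356.0 − j1897 Ω
|Z| = √(356.0² + 1897²) = 1930 Ω
I = V/|Z| = 21/1930 = 10.88 mA

10.88 mA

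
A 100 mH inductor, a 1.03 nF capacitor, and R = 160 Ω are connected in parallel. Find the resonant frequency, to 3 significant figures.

15.7 kHz

ω₀ = 1/√(LC) = 1/√(0.1 × 1.03e-09) = 98530 rad/s
f₀ = ω₀/(2π) = 15.7 kHz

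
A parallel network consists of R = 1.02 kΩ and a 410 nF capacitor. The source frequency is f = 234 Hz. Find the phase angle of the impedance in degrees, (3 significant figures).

ω = 2πf = 1470 rad/s
X_C = 1/(ωC) = 1660 Ω
Parallel: admittances add. Y = 1/R + jωC
Y = (0.000980 + j0.000603) S
|Y| = 0.00115 S → |Z| = 1/|Y| = 869 Ω, ∠Z = −∠Y = -31.6°

-31.6°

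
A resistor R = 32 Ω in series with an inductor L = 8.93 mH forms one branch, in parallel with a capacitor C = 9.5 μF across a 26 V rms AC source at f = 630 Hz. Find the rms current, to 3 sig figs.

ω = 2πf = 3958 rad/s
X_L = ωL = 35.3 Ω
X_C = 1/(ωC) = 26.6 Ω
Branch 1 (R+jX_L): Z₁ = 32.0 + j35.3 Ω, |Z₁| = 47.7 Ω
Branch 2 (−jX_C): Z₂ = −j26.6 Ω
Parallel: Z = Z₁Z₂/(Z₁+Z₂), |Z| = 38.2 Ω, ∠Z = -57.5°
I = V/|Z| = 26/38.2 = 680 mA

680 mA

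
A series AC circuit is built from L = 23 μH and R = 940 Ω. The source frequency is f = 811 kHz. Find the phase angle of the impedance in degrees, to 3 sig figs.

ω = 2πf = 5.096e+06 rad/s
X_L = ωL = 117 Ω
Z = 940 + j117 Ω
|Z| = √(940² + 117²) = 947 Ω
∠Z = arctan(117/940) = 7.11°

7.11°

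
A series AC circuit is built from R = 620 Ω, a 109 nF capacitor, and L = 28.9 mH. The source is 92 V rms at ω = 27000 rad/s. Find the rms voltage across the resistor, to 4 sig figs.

75.00 V

X_L = ωL = 780.3 Ω
X_C = 1/(ωC) = 339.8 Ω
Net reactance X = X_L − X_C = 440.5 Ω
Z = 620.0 + j440.5 Ω
|Z| = √(620.0² + 440.5²) = 760.6 Ω
I = V/|Z| = 121.0 mA
V_R = I·|Z_R| = 0.1210 × 620.0 = 75.00 V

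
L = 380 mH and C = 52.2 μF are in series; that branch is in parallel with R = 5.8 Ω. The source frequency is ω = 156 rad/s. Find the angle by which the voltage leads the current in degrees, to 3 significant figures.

X_L = ωL = 59.3 Ω
X_C = 1/(ωC) = 123 Ω
Branch 1: Z₁ = R = 5.80 Ω
Branch 2 (series LC): Z₂ = j(X_L − X_C) = −j63.5 Ω
Parallel: Z = Z₁Z₂/(Z₁+Z₂), |Z| = 5.78 Ω, ∠Z = -5.22°

-5.22°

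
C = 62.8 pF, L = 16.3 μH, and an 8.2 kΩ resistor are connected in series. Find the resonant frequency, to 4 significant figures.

ω₀ = 1/√(LC) = 1/√(1.63e-05 × 6.28e-11) = 3.126e+07 rad/s
f₀ = ω₀/(2π) = 4.974 MHz

4.974 MHz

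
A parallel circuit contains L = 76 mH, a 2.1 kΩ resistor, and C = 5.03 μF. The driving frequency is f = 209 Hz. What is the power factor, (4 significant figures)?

0.1381

ω = 2πf = 1313 rad/s
X_L = ωL = 99.80 Ω
X_C = 1/(ωC) = 151.4 Ω
Parallel: admittances add. Y = 1/R + 1/(jωL) + jωC
Y = (0.0004762 − j0.003415) S
|Y| = 0.003448 S → |Z| = 1/|Y| = 290.1 Ω, ∠Z = −∠Y = 82.06°
cos φ = cos(82.06°) = 0.1381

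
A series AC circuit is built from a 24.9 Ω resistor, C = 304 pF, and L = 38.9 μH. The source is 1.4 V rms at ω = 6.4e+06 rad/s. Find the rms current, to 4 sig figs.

X_L = ωL = 249.0 Ω
X_C = 1/(ωC) = 514.0 Ω
Net reactance X = X_L − X_C = -265.0 Ω
Z = 24.90 − j265.0 Ω
|Z| = √(24.90² + 265.0²) = 266.2 Ω
I = V/|Z| = 1.4/266.2 = 5.259 mA

5.259 mA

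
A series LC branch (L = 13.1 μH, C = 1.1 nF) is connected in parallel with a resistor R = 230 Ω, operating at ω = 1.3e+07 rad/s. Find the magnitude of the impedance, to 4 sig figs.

X_L = ωL = 170.3 Ω
X_C = 1/(ωC) = 69.93 Ω
Branch 1: Z₁ = R = 230.0 Ω
Branch 2 (series LC): Z₂ = j(X_L − X_C) = j100.4 Ω
Parallel: Z = Z₁Z₂/(Z₁+Z₂), |Z| = 91.99 Ω, ∠Z = 66.42°

91.99 Ω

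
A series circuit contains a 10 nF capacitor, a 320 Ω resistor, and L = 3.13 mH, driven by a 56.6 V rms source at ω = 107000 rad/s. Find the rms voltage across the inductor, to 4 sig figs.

27.89 V

X_L = ωL = 334.9 Ω
X_C = 1/(ωC) = 934.6 Ω
Net reactance X = X_L − X_C = -599.7 Ω
Z = 320.0 − j599.7 Ω
|Z| = √(320.0² + 599.7²) = 679.7 Ω
I = V/|Z| = 83.27 mA
V_L = I·|Z_L| = 0.08327 × 334.9 = 27.89 V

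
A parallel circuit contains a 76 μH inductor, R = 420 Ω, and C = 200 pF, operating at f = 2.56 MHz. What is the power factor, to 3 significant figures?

0.704

ω = 2πf = 1.608e+07 rad/s
X_L = ωL = 1220 Ω
X_C = 1/(ωC) = 311 Ω
Parallel: admittances add. Y = 1/R + 1/(jωL) + jωC
Y = (0.00238 + j0.00240) S
|Y| = 0.00338 S → |Z| = 1/|Y| = 296 Ω, ∠Z = −∠Y = -45.2°
cos φ = cos(-45.2°) = 0.704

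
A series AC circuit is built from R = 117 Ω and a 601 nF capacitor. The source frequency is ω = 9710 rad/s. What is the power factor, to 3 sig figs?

0.564

X_C = 1/(ωC) = 171 Ω
Z = 117 − j171 Ω
|Z| = √(117² + 171²) = 207 Ω
∠Z = arctan(-171/117) = -55.7°
cos φ = cos(-55.7°) = 0.564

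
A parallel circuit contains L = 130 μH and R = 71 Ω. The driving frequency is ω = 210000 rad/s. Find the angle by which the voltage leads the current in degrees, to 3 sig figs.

69.0°

X_L = ωL = 27.3 Ω
Parallel: admittances add. Y = 1/R + 1/(jωL)
Y = (0.0141 − j0.0366) S
|Y| = 0.0392 S → |Z| = 1/|Y| = 25.5 Ω, ∠Z = −∠Y = 69.0°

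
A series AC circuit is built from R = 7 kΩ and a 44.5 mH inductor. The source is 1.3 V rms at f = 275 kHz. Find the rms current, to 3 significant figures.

16.8 μA

ω = 2πf = 1.728e+06 rad/s
X_L = ωL = 76900 Ω
Z = 7000 + j76900 Ω
|Z| = √(7000² + 76900²) = 77200 Ω
I = V/|Z| = 1.3/77200 = 16.8 μA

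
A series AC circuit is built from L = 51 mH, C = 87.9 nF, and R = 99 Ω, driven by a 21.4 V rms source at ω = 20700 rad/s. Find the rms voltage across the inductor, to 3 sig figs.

43.8 V

X_L = ωL = 1060 Ω
X_C = 1/(ωC) = 550 Ω
Net reactance X = X_L − X_C = 506 Ω
Z = 99.0 + j506 Ω
|Z| = √(99.0² + 506²) = 516 Ω
I = V/|Z| = 41.5 mA
V_L = I·|Z_L| = 0.0415 × 1060 = 43.8 V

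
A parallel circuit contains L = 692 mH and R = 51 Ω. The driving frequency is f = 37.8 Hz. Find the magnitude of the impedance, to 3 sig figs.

ω = 2πf = 237.5 rad/s
X_L = ωL = 164 Ω
Parallel: admittances add. Y = 1/R + 1/(jωL)
Y = (0.0196 − j0.00608) S
|Y| = 0.0205 S → |Z| = 1/|Y| = 48.7 Ω, ∠Z = −∠Y = 17.2°

48.7 Ω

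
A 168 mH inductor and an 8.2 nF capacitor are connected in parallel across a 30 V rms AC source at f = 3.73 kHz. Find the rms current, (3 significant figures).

1.85 mA

ω = 2πf = 23440 rad/s
X_L = ωL = 3940 Ω
X_C = 1/(ωC) = 5200 Ω
Parallel: admittances add. Y = 1/(jωL) + jωC
Y = (0 − j6.18e-05) S
|Y| = 6.18e-05 S → |Z| = 1/|Y| = 16200 Ω, ∠Z = −∠Y = 90.0°
I = V/|Z| = 30/16200 = 1.85 mA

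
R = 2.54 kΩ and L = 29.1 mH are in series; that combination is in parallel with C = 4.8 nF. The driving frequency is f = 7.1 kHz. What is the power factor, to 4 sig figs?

0.9851

ω = 2πf = 44610 rad/s
X_L = ωL = 1298 Ω
X_C = 1/(ωC) = 4670 Ω
Branch 1 (R+jX_L): Z₁ = 2540 + j1298 Ω, |Z₁| = 2853 Ω
Branch 2 (−jX_C): Z₂ = −j4670 Ω
Parallel: Z = Z₁Z₂/(Z₁+Z₂), |Z| = 3156 Ω, ∠Z = -9.919°
cos φ = cos(-9.919°) = 0.9851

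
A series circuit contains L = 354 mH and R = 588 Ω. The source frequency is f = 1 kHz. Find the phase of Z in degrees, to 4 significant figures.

75.19°

ω = 2πf = 6283 rad/s
X_L = ωL = 2224 Ω
Z = 588.0 + j2224 Ω
|Z| = √(588.0² + 2224²) = 2301 Ω
∠Z = arctan(2224/588.0) = 75.19°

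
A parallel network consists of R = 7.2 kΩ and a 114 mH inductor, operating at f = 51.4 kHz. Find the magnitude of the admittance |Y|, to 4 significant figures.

141.5 μS

ω = 2πf = 323000 rad/s
X_L = ωL = 36820 Ω
Parallel: admittances add. Y = 1/R + 1/(jωL)
Y = (0.0001389 − j2.716e-05) S
|Y| = 0.0001415 S → |Z| = 1/|Y| = 7066 Ω, ∠Z = −∠Y = 11.07°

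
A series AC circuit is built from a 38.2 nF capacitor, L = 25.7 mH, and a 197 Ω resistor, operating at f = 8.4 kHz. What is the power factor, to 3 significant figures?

0.223

ω = 2πf = 52780 rad/s
X_L = ωL = 1360 Ω
X_C = 1/(ωC) = 496 Ω
Net reactance X = X_L − X_C = 860 Ω
Z = 197 + j860 Ω
|Z| = √(197² + 860²) = 883 Ω
∠Z = arctan(860/197) = 77.1°
cos φ = cos(77.1°) = 0.223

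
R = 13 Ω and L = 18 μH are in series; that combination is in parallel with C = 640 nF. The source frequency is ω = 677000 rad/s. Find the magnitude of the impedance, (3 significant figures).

2.52 Ω

X_L = ωL = 12.2 Ω
X_C = 1/(ωC) = 2.31 Ω
Branch 1 (R+jX_L): Z₁ = 13.0 + j12.2 Ω, |Z₁| = 17.8 Ω
Branch 2 (−jX_C): Z₂ = −j2.31 Ω
Parallel: Z = Z₁Z₂/(Z₁+Z₂), |Z| = 2.52 Ω, ∠Z = -84.1°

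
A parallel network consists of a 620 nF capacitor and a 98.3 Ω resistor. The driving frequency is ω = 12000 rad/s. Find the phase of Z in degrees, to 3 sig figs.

-36.2°

X_C = 1/(ωC) = 134 Ω
Parallel: admittances add. Y = 1/R + jωC
Y = (0.0102 + j0.00744) S
|Y| = 0.0126 S → |Z| = 1/|Y| = 79.3 Ω, ∠Z = −∠Y = -36.2°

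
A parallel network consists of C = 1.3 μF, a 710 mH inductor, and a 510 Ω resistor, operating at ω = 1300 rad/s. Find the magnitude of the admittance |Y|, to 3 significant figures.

2.05 mS

X_L = ωL = 923 Ω
X_C = 1/(ωC) = 592 Ω
Parallel: admittances add. Y = 1/R + 1/(jωL) + jωC
Y = (0.00196 + j0.000607) S
|Y| = 0.00205 S → |Z| = 1/|Y| = 487 Ω, ∠Z = −∠Y = -17.2°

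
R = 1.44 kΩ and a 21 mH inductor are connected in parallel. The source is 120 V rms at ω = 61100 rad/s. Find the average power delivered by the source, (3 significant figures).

X_L = ωL = 1280 Ω
Parallel: admittances add. Y = 1/R + 1/(jωL)
Y = (0.000694 − j0.000779) S
|Y| = 0.00104 S → |Z| = 1/|Y| = 958 Ω, ∠Z = −∠Y = 48.3°
I = V/|Z| = 125 mA
P = VI cos φ = 120 × 0.125 × cos(48.3°) = 10.0 W

10.0 W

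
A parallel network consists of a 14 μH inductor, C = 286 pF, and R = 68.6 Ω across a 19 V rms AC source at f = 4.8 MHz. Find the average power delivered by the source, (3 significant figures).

ω = 2πf = 3.016e+07 rad/s
X_L = ωL = 422 Ω
X_C = 1/(ωC) = 116 Ω
Parallel: admittances add. Y = 1/R + 1/(jωL) + jωC
Y = (0.0146 + j0.00626) S
|Y| = 0.0159 S → |Z| = 1/|Y| = 63.0 Ω, ∠Z = −∠Y = -23.2°
I = V/|Z| = 301 mA
P = VI cos φ = 19 × 0.301 × cos(-23.2°) = 5.26 W

5.26 W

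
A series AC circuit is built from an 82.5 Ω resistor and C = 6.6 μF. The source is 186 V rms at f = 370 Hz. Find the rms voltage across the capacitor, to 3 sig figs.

ω = 2πf = 2325 rad/s
X_C = 1/(ωC) = 65.2 Ω
Z = 82.5 − j65.2 Ω
|Z| = √(82.5² + 65.2²) = 105 Ω
I = V/|Z| = 1.77 A
V_C = I·|Z_C| = 1.77 × 65.2 = 115 V

115 V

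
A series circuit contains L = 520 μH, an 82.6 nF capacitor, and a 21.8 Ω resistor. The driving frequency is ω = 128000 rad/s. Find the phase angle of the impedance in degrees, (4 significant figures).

X_L = ωL = 66.56 Ω
X_C = 1/(ωC) = 94.58 Ω
Net reactance X = X_L − X_C = -28.02 Ω
Z = 21.80 − j28.02 Ω
|Z| = √(21.80² + 28.02²) = 35.50 Ω
∠Z = arctan(-28.02/21.80) = -52.12°

-52.12°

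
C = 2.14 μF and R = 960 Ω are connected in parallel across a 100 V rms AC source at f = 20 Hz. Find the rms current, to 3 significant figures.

ω = 2πf = 125.7 rad/s
X_C = 1/(ωC) = 3720 Ω
Parallel: admittances add. Y = 1/R + jωC
Y = (0.00104 + j0.000269) S
|Y| = 0.00108 S → |Z| = 1/|Y| = 930 Ω, ∠Z = −∠Y = -14.5°
I = V/|Z| = 100/930 = 108 mA

108 mA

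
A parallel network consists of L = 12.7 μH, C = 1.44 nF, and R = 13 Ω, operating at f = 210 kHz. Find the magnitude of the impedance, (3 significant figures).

10.4 Ω

ω = 2πf = 1.319e+06 rad/s
X_L = ωL = 16.8 Ω
X_C = 1/(ωC) = 526 Ω
Parallel: admittances add. Y = 1/R + 1/(jωL) + jωC
Y = (0.0769 − j0.0578) S
|Y| = 0.0962 S → |Z| = 1/|Y| = 10.4 Ω, ∠Z = −∠Y = 36.9°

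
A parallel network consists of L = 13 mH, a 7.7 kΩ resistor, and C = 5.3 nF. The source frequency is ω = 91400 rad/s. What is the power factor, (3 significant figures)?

X_L = ωL = 1190 Ω
X_C = 1/(ωC) = 2060 Ω
Parallel: admittances add. Y = 1/R + 1/(jωL) + jωC
Y = (0.000130 − j0.000357) S
|Y| = 0.000380 S → |Z| = 1/|Y| = 2630 Ω, ∠Z = −∠Y = 70.0°
cos φ = cos(70.0°) = 0.342

0.342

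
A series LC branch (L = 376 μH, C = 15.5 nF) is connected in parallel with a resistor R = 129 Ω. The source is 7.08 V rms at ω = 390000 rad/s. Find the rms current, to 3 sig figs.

X_L = ωL = 147 Ω
X_C = 1/(ωC) = 165 Ω
Branch 1: Z₁ = R = 129 Ω
Branch 2 (series LC): Z₂ = j(X_L − X_C) = −j18.8 Ω
Parallel: Z = Z₁Z₂/(Z₁+Z₂), |Z| = 18.6 Ω, ∠Z = -81.7°
I = V/|Z| = 7.08/18.6 = 381 mA

381 mA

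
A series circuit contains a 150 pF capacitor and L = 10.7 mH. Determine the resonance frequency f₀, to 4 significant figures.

ω₀ = 1/√(LC) = 1/√(0.0107 × 1.5e-10) = 789300 rad/s
f₀ = ω₀/(2π) = 125.6 kHz

125.6 kHz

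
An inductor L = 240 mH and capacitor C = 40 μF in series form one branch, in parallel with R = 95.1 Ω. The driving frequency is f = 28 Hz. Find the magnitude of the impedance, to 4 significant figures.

ω = 2πf = 175.9 rad/s
X_L = ωL = 42.22 Ω
X_C = 1/(ωC) = 142.1 Ω
Branch 1: Z₁ = R = 95.10 Ω
Branch 2 (series LC): Z₂ = j(X_L − X_C) = −j99.88 Ω
Parallel: Z = Z₁Z₂/(Z₁+Z₂), |Z| = 68.87 Ω, ∠Z = -43.60°

68.87 Ω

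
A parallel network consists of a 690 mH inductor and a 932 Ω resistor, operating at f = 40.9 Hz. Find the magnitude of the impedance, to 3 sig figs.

ω = 2πf = 257.0 rad/s
X_L = ωL = 177 Ω
Parallel: admittances add. Y = 1/R + 1/(jωL)
Y = (0.00107 − j0.00564) S
|Y| = 0.00574 S → |Z| = 1/|Y| = 174 Ω, ∠Z = −∠Y = 79.2°

174 Ω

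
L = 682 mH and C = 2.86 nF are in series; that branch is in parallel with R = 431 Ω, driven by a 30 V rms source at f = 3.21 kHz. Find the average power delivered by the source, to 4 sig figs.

2.088 W

ω = 2πf = 20170 rad/s
X_L = ωL = 13760 Ω
X_C = 1/(ωC) = 17340 Ω
Branch 1: Z₁ = R = 431.0 Ω
Branch 2 (series LC): Z₂ = j(X_L − X_C) = −j3581 Ω
Parallel: Z = Z₁Z₂/(Z₁+Z₂), |Z| = 427.9 Ω, ∠Z = -6.863°
I = V/|Z| = 70.11 mA
P = VI cos φ = 30 × 0.07011 × cos(-6.863°) = 2.088 W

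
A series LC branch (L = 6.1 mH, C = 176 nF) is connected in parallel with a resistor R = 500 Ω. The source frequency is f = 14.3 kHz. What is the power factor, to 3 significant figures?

ω = 2πf = 89850 rad/s
X_L = ωL = 548 Ω
X_C = 1/(ωC) = 63.2 Ω
Branch 1: Z₁ = R = 500 Ω
Branch 2 (series LC): Z₂ = j(X_L − X_C) = j485 Ω
Parallel: Z = Z₁Z₂/(Z₁+Z₂), |Z| = 348 Ω, ∠Z = 45.9°
cos φ = cos(45.9°) = 0.696

0.696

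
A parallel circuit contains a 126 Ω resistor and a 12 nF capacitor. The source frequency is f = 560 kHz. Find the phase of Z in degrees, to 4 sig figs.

ω = 2πf = 3.519e+06 rad/s
X_C = 1/(ωC) = 23.68 Ω
Parallel: admittances add. Y = 1/R + jωC
Y = (0.007937 + j0.04222) S
|Y| = 0.04296 S → |Z| = 1/|Y| = 23.28 Ω, ∠Z = −∠Y = -79.35°

-79.35°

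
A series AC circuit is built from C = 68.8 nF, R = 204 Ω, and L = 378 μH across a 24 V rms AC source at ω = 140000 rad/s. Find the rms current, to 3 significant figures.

X_L = ωL = 52.9 Ω
X_C = 1/(ωC) = 104 Ω
Net reactance X = X_L − X_C = -50.9 Ω
Z = 204 − j50.9 Ω
|Z| = √(204² + 50.9²) = 210 Ω
I = V/|Z| = 24/210 = 114 mA

114 mA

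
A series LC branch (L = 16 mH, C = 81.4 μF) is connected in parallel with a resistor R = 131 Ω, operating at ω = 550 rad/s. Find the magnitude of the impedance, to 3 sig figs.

X_L = ωL = 8.80 Ω
X_C = 1/(ωC) = 22.3 Ω
Branch 1: Z₁ = R = 131 Ω
Branch 2 (series LC): Z₂ = j(X_L − X_C) = −j13.5 Ω
Parallel: Z = Z₁Z₂/(Z₁+Z₂), |Z| = 13.5 Ω, ∠Z = -84.1°

13.5 Ω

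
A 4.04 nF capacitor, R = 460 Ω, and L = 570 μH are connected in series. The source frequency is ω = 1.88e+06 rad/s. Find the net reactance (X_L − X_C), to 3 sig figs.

X_L = ωL = 1070 Ω
X_C = 1/(ωC) = 132 Ω
X = 1070 − 132 = 940 Ω

940 Ω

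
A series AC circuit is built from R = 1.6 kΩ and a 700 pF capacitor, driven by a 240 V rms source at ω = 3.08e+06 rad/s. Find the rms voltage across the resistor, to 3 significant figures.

X_C = 1/(ωC) = 464 Ω
Z = 1600 − j464 Ω
|Z| = √(1600² + 464²) = 1670 Ω
I = V/|Z| = 144 mA
V_R = I·|Z_R| = 0.144 × 1600 = 231 V

231 V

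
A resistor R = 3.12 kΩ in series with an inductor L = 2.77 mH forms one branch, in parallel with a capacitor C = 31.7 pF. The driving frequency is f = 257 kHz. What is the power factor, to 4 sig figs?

0.7266

ω = 2πf = 1.615e+06 rad/s
X_L = ωL = 4473 Ω
X_C = 1/(ωC) = 19540 Ω
Branch 1 (R+jX_L): Z₁ = 3120 + j4473 Ω, |Z₁| = 5454 Ω
Branch 2 (−jX_C): Z₂ = −j19540 Ω
Parallel: Z = Z₁Z₂/(Z₁+Z₂), |Z| = 6926 Ω, ∠Z = 43.40°
cos φ = cos(43.40°) = 0.7266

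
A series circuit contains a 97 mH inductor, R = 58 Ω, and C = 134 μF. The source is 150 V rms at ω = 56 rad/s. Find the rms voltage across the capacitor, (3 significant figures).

X_L = ωL = 5.43 Ω
X_C = 1/(ωC) = 133 Ω
Net reactance X = X_L − X_C = -128 Ω
Z = 58.0 − j128 Ω
|Z| = √(58.0² + 128²) = 140 Ω
I = V/|Z| = 1.07 A
V_C = I·|Z_C| = 1.07 × 133 = 142 V

142 V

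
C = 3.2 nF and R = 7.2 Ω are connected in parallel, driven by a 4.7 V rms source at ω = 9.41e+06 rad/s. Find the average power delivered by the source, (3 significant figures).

3.07 W

X_C = 1/(ωC) = 33.2 Ω
Parallel: admittances add. Y = 1/R + jωC
Y = (0.139 + j0.0301) S
|Y| = 0.142 S → |Z| = 1/|Y| = 7.04 Ω, ∠Z = −∠Y = -12.2°
I = V/|Z| = 668 mA
P = VI cos φ = 4.7 × 0.668 × cos(-12.2°) = 3.07 W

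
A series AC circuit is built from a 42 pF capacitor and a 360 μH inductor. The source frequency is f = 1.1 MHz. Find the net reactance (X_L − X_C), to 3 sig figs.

-957 Ω

ω = 2πf = 6.912e+06 rad/s
X_L = ωL = 2490 Ω
X_C = 1/(ωC) = 3440 Ω
X = 2490 − 3440 = -957 Ω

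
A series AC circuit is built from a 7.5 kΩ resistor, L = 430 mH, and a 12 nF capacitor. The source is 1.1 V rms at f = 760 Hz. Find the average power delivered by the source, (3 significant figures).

30.9 μW

ω = 2πf = 4775 rad/s
X_L = ωL = 2050 Ω
X_C = 1/(ωC) = 17500 Ω
Net reactance X = X_L − X_C = -15400 Ω
Z = 7500 − j15400 Ω
|Z| = √(7500² + 15400²) = 17100 Ω
∠Z = arctan(-15400/7500) = -64.0°
I = V/|Z| = 64.2 μA
P = VI cos φ = 1.1 × 6.42e-05 × cos(-64.0°) = 30.9 μW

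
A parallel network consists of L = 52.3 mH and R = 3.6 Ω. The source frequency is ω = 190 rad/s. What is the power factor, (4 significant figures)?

X_L = ωL = 9.937 Ω
Parallel: admittances add. Y = 1/R + 1/(jωL)
Y = (0.2778 − j0.1006) S
|Y| = 0.2954 S → |Z| = 1/|Y| = 3.385 Ω, ∠Z = −∠Y = 19.91°
cos φ = cos(19.91°) = 0.9402

0.9402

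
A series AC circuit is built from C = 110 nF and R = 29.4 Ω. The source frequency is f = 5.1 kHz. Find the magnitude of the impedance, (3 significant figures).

ω = 2πf = 32040 rad/s
X_C = 1/(ωC) = 284 Ω
Z = 29.4 − j284 Ω
|Z| = √(29.4² + 284²) = 285 Ω

285 Ω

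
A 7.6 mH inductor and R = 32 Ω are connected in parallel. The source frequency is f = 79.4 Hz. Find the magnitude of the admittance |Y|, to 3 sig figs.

ω = 2πf = 498.9 rad/s
X_L = ωL = 3.79 Ω
Parallel: admittances add. Y = 1/R + 1/(jωL)
Y = (0.0312 − j0.264) S
|Y| = 0.266 S → |Z| = 1/|Y| = 3.77 Ω, ∠Z = −∠Y = 83.2°

266 mS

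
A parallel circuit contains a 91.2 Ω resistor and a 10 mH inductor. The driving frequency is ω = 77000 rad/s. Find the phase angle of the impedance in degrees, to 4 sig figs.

6.755°

X_L = ωL = 770.0 Ω
Parallel: admittances add. Y = 1/R + 1/(jωL)
Y = (0.01096 − j0.001299) S
|Y| = 0.01104 S → |Z| = 1/|Y| = 90.57 Ω, ∠Z = −∠Y = 6.755°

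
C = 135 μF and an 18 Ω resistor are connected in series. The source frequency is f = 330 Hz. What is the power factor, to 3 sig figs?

0.981

ω = 2πf = 2073 rad/s
X_C = 1/(ωC) = 3.57 Ω
Z = 18.0 − j3.57 Ω
|Z| = √(18.0² + 3.57²) = 18.4 Ω
∠Z = arctan(-3.57/18.0) = -11.2°
cos φ = cos(-11.2°) = 0.981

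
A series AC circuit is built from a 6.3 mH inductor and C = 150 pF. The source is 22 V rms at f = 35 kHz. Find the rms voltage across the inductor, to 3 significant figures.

1.05 V

ω = 2πf = 219900 rad/s
X_L = ωL = 1390 Ω
X_C = 1/(ωC) = 30300 Ω
Net reactance X = X_L − X_C = -28900 Ω
Z = − j28900 Ω
|Z| = √(0² + 28900²) = 28900 Ω
I = V/|Z| = 760 μA
V_L = I·|Z_L| = 0.000760 × 1390 = 1.05 V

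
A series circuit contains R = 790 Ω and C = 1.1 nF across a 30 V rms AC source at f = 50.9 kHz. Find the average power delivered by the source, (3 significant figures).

ω = 2πf = 319800 rad/s
X_C = 1/(ωC) = 2840 Ω
Z = 790 − j2840 Ω
|Z| = √(790² + 2840²) = 2950 Ω
∠Z = arctan(-2840/790) = -74.5°
I = V/|Z| = 10.2 mA
P = VI cos φ = 30 × 0.0102 × cos(-74.5°) = 81.7 mW

81.7 mW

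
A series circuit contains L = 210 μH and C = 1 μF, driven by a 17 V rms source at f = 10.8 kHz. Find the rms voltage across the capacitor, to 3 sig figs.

ω = 2πf = 67860 rad/s
X_L = ωL = 14.3 Ω
X_C = 1/(ωC) = 14.7 Ω
Net reactance X = X_L − X_C = -0.486 Ω
Z = − j0.486 Ω
|Z| = √(0² + 0.486²) = 0.486 Ω
I = V/|Z| = 35.0 A
V_C = I·|Z_C| = 35.0 × 14.7 = 515 V

515 V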